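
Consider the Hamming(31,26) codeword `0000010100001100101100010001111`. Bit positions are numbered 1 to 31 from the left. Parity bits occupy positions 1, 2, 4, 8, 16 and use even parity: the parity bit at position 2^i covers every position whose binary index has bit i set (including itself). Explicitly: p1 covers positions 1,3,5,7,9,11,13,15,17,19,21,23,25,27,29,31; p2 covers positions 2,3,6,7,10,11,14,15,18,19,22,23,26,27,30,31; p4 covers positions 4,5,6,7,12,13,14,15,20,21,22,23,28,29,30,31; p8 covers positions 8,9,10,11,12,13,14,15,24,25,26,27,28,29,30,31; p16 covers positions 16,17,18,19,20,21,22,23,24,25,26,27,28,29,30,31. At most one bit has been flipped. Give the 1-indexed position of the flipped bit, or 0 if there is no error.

3

s1: b1⊕b3⊕b5⊕b7⊕b9⊕b11⊕b13⊕b15⊕b17⊕b19⊕b21⊕b23⊕b25⊕b27⊕b29⊕b31 = 0⊕0⊕0⊕0⊕0⊕0⊕1⊕0⊕1⊕1⊕0⊕0⊕0⊕0⊕1⊕1 = 1
s2: b2⊕b3⊕b6⊕b7⊕b10⊕b11⊕b14⊕b15⊕b18⊕b19⊕b22⊕b23⊕b26⊕b27⊕b30⊕b31 = 0⊕0⊕1⊕0⊕0⊕0⊕1⊕0⊕0⊕1⊕0⊕0⊕0⊕0⊕1⊕1 = 1
s4: b4⊕b5⊕b6⊕b7⊕b12⊕b13⊕b14⊕b15⊕b20⊕b21⊕b22⊕b23⊕b28⊕b29⊕b30⊕b31 = 0⊕0⊕1⊕0⊕0⊕1⊕1⊕0⊕1⊕0⊕0⊕0⊕1⊕1⊕1⊕1 = 0
s8: b8⊕b9⊕b10⊕b11⊕b12⊕b13⊕b14⊕b15⊕b24⊕b25⊕b26⊕b27⊕b28⊕b29⊕b30⊕b31 = 1⊕0⊕0⊕0⊕0⊕1⊕1⊕0⊕1⊕0⊕0⊕0⊕1⊕1⊕1⊕1 = 0
s16: b16⊕b17⊕b18⊕b19⊕b20⊕b21⊕b22⊕b23⊕b24⊕b25⊕b26⊕b27⊕b28⊕b29⊕b30⊕b31 = 0⊕1⊕0⊕1⊕1⊕0⊕0⊕0⊕1⊕0⊕0⊕0⊕1⊕1⊕1⊕1 = 0
Syndrome (s16...s1) = 00011 → position 3.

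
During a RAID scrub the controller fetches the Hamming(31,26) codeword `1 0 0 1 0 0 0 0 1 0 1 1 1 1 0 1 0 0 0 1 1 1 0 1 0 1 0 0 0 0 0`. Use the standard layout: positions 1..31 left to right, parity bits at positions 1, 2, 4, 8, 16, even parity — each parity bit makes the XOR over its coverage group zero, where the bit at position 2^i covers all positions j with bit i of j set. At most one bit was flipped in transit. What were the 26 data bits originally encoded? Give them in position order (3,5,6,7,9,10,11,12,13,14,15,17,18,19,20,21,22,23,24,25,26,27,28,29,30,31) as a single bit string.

s1: b1⊕b3⊕b5⊕b7⊕b9⊕b11⊕b13⊕b15⊕b17⊕b19⊕b21⊕b23⊕b25⊕b27⊕b29⊕b31 = 1⊕0⊕0⊕0⊕1⊕1⊕1⊕0⊕0⊕0⊕1⊕0⊕0⊕0⊕0⊕0 = 1
s2: b2⊕b3⊕b6⊕b7⊕b10⊕b11⊕b14⊕b15⊕b18⊕b19⊕b22⊕b23⊕b26⊕b27⊕b30⊕b31 = 0⊕0⊕0⊕0⊕0⊕1⊕1⊕0⊕0⊕0⊕1⊕0⊕1⊕0⊕0⊕0 = 0
s4: b4⊕b5⊕b6⊕b7⊕b12⊕b13⊕b14⊕b15⊕b20⊕b21⊕b22⊕b23⊕b28⊕b29⊕b30⊕b31 = 1⊕0⊕0⊕0⊕1⊕1⊕1⊕0⊕1⊕1⊕1⊕0⊕0⊕0⊕0⊕0 = 1
s8: b8⊕b9⊕b10⊕b11⊕b12⊕b13⊕b14⊕b15⊕b24⊕b25⊕b26⊕b27⊕b28⊕b29⊕b30⊕b31 = 0⊕1⊕0⊕1⊕1⊕1⊕1⊕0⊕1⊕0⊕1⊕0⊕0⊕0⊕0⊕0 = 1
s16: b16⊕b17⊕b18⊕b19⊕b20⊕b21⊕b22⊕b23⊕b24⊕b25⊕b26⊕b27⊕b28⊕b29⊕b30⊕b31 = 1⊕0⊕0⊕0⊕1⊕1⊕1⊕0⊕1⊕0⊕1⊕0⊕0⊕0⊕0⊕0 = 0
Syndrome (s16...s1) = 01101 → position 13.
Flip bit 13: corrected codeword = 1001000010110101000111010100000
Data bits at positions 3,5,6,7,9,10,11,12,13,14,15,17,18,19,20,21,22,23,24,25,26,27,28,29,30,31: 00001011010000111010100000

00001011010000111010100000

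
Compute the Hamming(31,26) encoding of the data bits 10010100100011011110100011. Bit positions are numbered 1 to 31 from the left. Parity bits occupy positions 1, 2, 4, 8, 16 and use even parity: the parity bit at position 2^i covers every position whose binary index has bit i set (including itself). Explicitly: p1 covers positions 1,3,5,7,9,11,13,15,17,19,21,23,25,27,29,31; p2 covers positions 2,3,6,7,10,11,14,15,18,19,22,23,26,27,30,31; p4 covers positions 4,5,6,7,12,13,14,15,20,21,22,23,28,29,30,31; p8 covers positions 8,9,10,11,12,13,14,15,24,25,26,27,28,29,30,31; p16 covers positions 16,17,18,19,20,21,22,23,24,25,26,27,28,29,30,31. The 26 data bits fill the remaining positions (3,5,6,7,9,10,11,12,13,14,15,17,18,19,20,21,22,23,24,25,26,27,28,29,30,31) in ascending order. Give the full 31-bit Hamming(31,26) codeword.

Place data bits at non-power-of-two positions: b3=1, b5=0, b6=0, b7=1, b9=0, b10=1, b11=0, b12=0, b13=1, b14=0, b15=0, b17=0, b18=1, b19=1, b20=0, b21=1, b22=1, b23=1, b24=1, b25=0, b26=1, b27=0, b28=0, b29=0, b30=1, b31=1.
p1 = XOR of data positions {3,5,7,9,11,13,15,17,19,21,23,25,27,29,31} = 1⊕0⊕1⊕0⊕0⊕1⊕0⊕0⊕1⊕1⊕1⊕0⊕0⊕0⊕1 = 1
p2 = XOR of data positions {3,6,7,10,11,14,15,18,19,22,23,26,27,30,31} = 1⊕0⊕1⊕1⊕0⊕0⊕0⊕1⊕1⊕1⊕1⊕1⊕0⊕1⊕1 = 0
p4 = XOR of data positions {5,6,7,12,13,14,15,20,21,22,23,28,29,30,31} = 0⊕0⊕1⊕0⊕1⊕0⊕0⊕0⊕1⊕1⊕1⊕0⊕0⊕1⊕1 = 1
p8 = XOR of data positions {9,10,11,12,13,14,15,24,25,26,27,28,29,30,31} = 0⊕1⊕0⊕0⊕1⊕0⊕0⊕1⊕0⊕1⊕0⊕0⊕0⊕1⊕1 = 0
p16 = XOR of data positions {17,18,19,20,21,22,23,24,25,26,27,28,29,30,31} = 0⊕1⊕1⊕0⊕1⊕1⊕1⊕1⊕0⊕1⊕0⊕0⊕0⊕1⊕1 = 1
Codeword b1..b31 = 1011001001001001011011110100011

1011001001001001011011110100011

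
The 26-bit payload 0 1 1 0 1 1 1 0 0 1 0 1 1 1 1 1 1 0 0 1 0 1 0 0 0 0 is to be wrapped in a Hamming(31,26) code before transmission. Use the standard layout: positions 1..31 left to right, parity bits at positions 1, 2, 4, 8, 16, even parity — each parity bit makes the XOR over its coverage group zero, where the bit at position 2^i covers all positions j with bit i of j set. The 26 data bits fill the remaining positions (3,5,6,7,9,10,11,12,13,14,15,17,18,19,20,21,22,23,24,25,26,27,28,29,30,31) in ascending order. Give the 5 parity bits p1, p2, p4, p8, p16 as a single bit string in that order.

00000

Place data bits at non-power-of-two positions: b3=0, b5=1, b6=1, b7=0, b9=1, b10=1, b11=1, b12=0, b13=0, b14=1, b15=0, b17=1, b18=1, b19=1, b20=1, b21=1, b22=1, b23=0, b24=0, b25=1, b26=0, b27=1, b28=0, b29=0, b30=0, b31=0.
p1 = XOR of data positions {3,5,7,9,11,13,15,17,19,21,23,25,27,29,31} = 0⊕1⊕0⊕1⊕1⊕0⊕0⊕1⊕1⊕1⊕0⊕1⊕1⊕0⊕0 = 0
p2 = XOR of data positions {3,6,7,10,11,14,15,18,19,22,23,26,27,30,31} = 0⊕1⊕0⊕1⊕1⊕1⊕0⊕1⊕1⊕1⊕0⊕0⊕1⊕0⊕0 = 0
p4 = XOR of data positions {5,6,7,12,13,14,15,20,21,22,23,28,29,30,31} = 1⊕1⊕0⊕0⊕0⊕1⊕0⊕1⊕1⊕1⊕0⊕0⊕0⊕0⊕0 = 0
p8 = XOR of data positions {9,10,11,12,13,14,15,24,25,26,27,28,29,30,31} = 1⊕1⊕1⊕0⊕0⊕1⊕0⊕0⊕1⊕0⊕1⊕0⊕0⊕0⊕0 = 0
p16 = XOR of data positions {17,18,19,20,21,22,23,24,25,26,27,28,29,30,31} = 1⊕1⊕1⊕1⊕1⊕1⊕0⊕0⊕1⊕0⊕1⊕0⊕0⊕0⊕0 = 0
Parity bits p1,p2,p4,p8,p16 = 00000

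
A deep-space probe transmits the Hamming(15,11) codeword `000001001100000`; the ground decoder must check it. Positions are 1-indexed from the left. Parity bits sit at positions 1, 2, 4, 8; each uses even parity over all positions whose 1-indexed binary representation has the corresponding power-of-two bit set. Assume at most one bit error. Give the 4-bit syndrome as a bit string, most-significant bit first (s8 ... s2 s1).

0101

s1: b1⊕b3⊕b5⊕b7⊕b9⊕b11⊕b13⊕b15 = 0⊕0⊕0⊕0⊕1⊕0⊕0⊕0 = 1
s2: b2⊕b3⊕b6⊕b7⊕b10⊕b11⊕b14⊕b15 = 0⊕0⊕1⊕0⊕1⊕0⊕0⊕0 = 0
s4: b4⊕b5⊕b6⊕b7⊕b12⊕b13⊕b14⊕b15 = 0⊕0⊕1⊕0⊕0⊕0⊕0⊕0 = 1
s8: b8⊕b9⊕b10⊕b11⊕b12⊕b13⊕b14⊕b15 = 0⊕1⊕1⊕0⊕0⊕0⊕0⊕0 = 0
Syndrome (s8...s1) = 0101 → position 5.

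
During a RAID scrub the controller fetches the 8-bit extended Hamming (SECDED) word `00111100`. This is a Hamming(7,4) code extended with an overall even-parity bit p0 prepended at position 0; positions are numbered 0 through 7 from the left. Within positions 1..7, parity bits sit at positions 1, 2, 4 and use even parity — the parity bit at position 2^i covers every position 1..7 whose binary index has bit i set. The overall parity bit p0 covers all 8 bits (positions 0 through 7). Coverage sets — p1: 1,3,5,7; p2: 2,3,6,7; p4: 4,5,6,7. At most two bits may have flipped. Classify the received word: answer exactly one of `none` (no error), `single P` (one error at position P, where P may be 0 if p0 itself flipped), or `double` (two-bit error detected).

s1: b1⊕b3⊕b5⊕b7 = 0⊕1⊕1⊕0 = 0
s2: b2⊕b3⊕b6⊕b7 = 1⊕1⊕0⊕0 = 0
s4: b4⊕b5⊕b6⊕b7 = 1⊕1⊕0⊕0 = 0
Syndrome (s4...s1) = 000 → position 0 (no error).
Overall parity (XOR of all 8 bits, including p0): 0⊕0⊕1⊕1⊕1⊕1⊕0⊕0 = 0
Overall=0, syndrome position=0 → no error.

none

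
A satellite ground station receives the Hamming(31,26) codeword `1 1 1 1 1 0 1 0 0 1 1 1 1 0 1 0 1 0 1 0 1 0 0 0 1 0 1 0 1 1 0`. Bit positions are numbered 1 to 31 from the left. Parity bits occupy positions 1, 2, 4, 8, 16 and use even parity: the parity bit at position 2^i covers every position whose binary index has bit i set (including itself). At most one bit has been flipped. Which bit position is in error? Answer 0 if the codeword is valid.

31

s1: b1⊕b3⊕b5⊕b7⊕b9⊕b11⊕b13⊕b15⊕b17⊕b19⊕b21⊕b23⊕b25⊕b27⊕b29⊕b31 = 1⊕1⊕1⊕1⊕0⊕1⊕1⊕1⊕1⊕1⊕1⊕0⊕1⊕1⊕1⊕0 = 1
s2: b2⊕b3⊕b6⊕b7⊕b10⊕b11⊕b14⊕b15⊕b18⊕b19⊕b22⊕b23⊕b26⊕b27⊕b30⊕b31 = 1⊕1⊕0⊕1⊕1⊕1⊕0⊕1⊕0⊕1⊕0⊕0⊕0⊕1⊕1⊕0 = 1
s4: b4⊕b5⊕b6⊕b7⊕b12⊕b13⊕b14⊕b15⊕b20⊕b21⊕b22⊕b23⊕b28⊕b29⊕b30⊕b31 = 1⊕1⊕0⊕1⊕1⊕1⊕0⊕1⊕0⊕1⊕0⊕0⊕0⊕1⊕1⊕0 = 1
s8: b8⊕b9⊕b10⊕b11⊕b12⊕b13⊕b14⊕b15⊕b24⊕b25⊕b26⊕b27⊕b28⊕b29⊕b30⊕b31 = 0⊕0⊕1⊕1⊕1⊕1⊕0⊕1⊕0⊕1⊕0⊕1⊕0⊕1⊕1⊕0 = 1
s16: b16⊕b17⊕b18⊕b19⊕b20⊕b21⊕b22⊕b23⊕b24⊕b25⊕b26⊕b27⊕b28⊕b29⊕b30⊕b31 = 0⊕1⊕0⊕1⊕0⊕1⊕0⊕0⊕0⊕1⊕0⊕1⊕0⊕1⊕1⊕0 = 1
Syndrome (s16...s1) = 11111 → position 31.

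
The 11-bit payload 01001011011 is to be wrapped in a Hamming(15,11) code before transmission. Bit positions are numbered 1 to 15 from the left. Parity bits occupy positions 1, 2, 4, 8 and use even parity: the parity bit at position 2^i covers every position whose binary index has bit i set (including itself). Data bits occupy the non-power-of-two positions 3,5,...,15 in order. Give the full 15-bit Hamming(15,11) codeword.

Place data bits at non-power-of-two positions: b3=0, b5=1, b6=0, b7=0, b9=1, b10=0, b11=1, b12=1, b13=0, b14=1, b15=1.
p1 = XOR of data positions {3,5,7,9,11,13,15} = 0⊕1⊕0⊕1⊕1⊕0⊕1 = 0
p2 = XOR of data positions {3,6,7,10,11,14,15} = 0⊕0⊕0⊕0⊕1⊕1⊕1 = 1
p4 = XOR of data positions {5,6,7,12,13,14,15} = 1⊕0⊕0⊕1⊕0⊕1⊕1 = 0
p8 = XOR of data positions {9,10,11,12,13,14,15} = 1⊕0⊕1⊕1⊕0⊕1⊕1 = 1
Codeword b1..b15 = 010010011011011

010010011011011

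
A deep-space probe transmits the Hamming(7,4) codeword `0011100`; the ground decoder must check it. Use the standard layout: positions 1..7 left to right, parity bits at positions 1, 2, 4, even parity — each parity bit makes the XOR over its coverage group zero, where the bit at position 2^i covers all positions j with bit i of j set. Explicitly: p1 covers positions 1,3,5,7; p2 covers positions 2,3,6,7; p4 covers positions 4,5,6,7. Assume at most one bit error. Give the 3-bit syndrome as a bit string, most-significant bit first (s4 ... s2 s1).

s1: b1⊕b3⊕b5⊕b7 = 0⊕1⊕1⊕0 = 0
s2: b2⊕b3⊕b6⊕b7 = 0⊕1⊕0⊕0 = 1
s4: b4⊕b5⊕b6⊕b7 = 1⊕1⊕0⊕0 = 0
Syndrome (s4...s1) = 010 → position 2.

010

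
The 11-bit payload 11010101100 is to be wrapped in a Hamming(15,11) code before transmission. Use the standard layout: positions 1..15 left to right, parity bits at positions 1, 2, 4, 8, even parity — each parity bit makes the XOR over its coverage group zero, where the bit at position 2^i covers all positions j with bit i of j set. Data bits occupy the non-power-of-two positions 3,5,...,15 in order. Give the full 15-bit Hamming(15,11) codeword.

011010110101100

Place data bits at non-power-of-two positions: b3=1, b5=1, b6=0, b7=1, b9=0, b10=1, b11=0, b12=1, b13=1, b14=0, b15=0.
p1 = XOR of data positions {3,5,7,9,11,13,15} = 1⊕1⊕1⊕0⊕0⊕1⊕0 = 0
p2 = XOR of data positions {3,6,7,10,11,14,15} = 1⊕0⊕1⊕1⊕0⊕0⊕0 = 1
p4 = XOR of data positions {5,6,7,12,13,14,15} = 1⊕0⊕1⊕1⊕1⊕0⊕0 = 0
p8 = XOR of data positions {9,10,11,12,13,14,15} = 0⊕1⊕0⊕1⊕1⊕0⊕0 = 1
Codeword b1..b15 = 011010110101100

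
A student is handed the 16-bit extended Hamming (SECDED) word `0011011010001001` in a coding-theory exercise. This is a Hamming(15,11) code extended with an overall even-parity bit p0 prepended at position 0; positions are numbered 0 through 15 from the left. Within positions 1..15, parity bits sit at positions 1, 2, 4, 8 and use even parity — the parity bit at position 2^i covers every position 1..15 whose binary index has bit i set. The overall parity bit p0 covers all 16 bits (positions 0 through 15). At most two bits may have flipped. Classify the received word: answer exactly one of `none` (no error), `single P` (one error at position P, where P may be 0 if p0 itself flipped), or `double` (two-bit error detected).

s1: b1⊕b3⊕b5⊕b7⊕b9⊕b11⊕b13⊕b15 = 0⊕1⊕1⊕0⊕0⊕0⊕0⊕1 = 1
s2: b2⊕b3⊕b6⊕b7⊕b10⊕b11⊕b14⊕b15 = 1⊕1⊕1⊕0⊕0⊕0⊕0⊕1 = 0
s4: b4⊕b5⊕b6⊕b7⊕b12⊕b13⊕b14⊕b15 = 0⊕1⊕1⊕0⊕1⊕0⊕0⊕1 = 0
s8: b8⊕b9⊕b10⊕b11⊕b12⊕b13⊕b14⊕b15 = 1⊕0⊕0⊕0⊕1⊕0⊕0⊕1 = 1
Syndrome (s8...s1) = 1001 → position 9.
Overall parity (XOR of all 16 bits, including p0): 0⊕0⊕1⊕1⊕0⊕1⊕1⊕0⊕1⊕0⊕0⊕0⊕1⊕0⊕0⊕1 = 1
Overall=1, syndrome position=9 → single-bit error at position 9.

single 9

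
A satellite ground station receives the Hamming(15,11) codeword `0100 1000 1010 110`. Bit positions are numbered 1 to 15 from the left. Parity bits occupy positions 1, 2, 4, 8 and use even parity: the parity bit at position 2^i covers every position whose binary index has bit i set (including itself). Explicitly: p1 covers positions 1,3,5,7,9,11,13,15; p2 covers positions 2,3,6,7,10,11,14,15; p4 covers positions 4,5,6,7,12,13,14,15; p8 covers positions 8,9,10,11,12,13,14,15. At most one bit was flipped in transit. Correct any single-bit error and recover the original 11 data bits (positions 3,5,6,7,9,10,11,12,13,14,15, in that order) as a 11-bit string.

01101010110

s1: b1⊕b3⊕b5⊕b7⊕b9⊕b11⊕b13⊕b15 = 0⊕0⊕1⊕0⊕1⊕1⊕1⊕0 = 0
s2: b2⊕b3⊕b6⊕b7⊕b10⊕b11⊕b14⊕b15 = 1⊕0⊕0⊕0⊕0⊕1⊕1⊕0 = 1
s4: b4⊕b5⊕b6⊕b7⊕b12⊕b13⊕b14⊕b15 = 0⊕1⊕0⊕0⊕0⊕1⊕1⊕0 = 1
s8: b8⊕b9⊕b10⊕b11⊕b12⊕b13⊕b14⊕b15 = 0⊕1⊕0⊕1⊕0⊕1⊕1⊕0 = 0
Syndrome (s8...s1) = 0110 → position 6.
Flip bit 6: corrected codeword = 010011001010110
Data bits at positions 3,5,6,7,9,10,11,12,13,14,15: 01101010110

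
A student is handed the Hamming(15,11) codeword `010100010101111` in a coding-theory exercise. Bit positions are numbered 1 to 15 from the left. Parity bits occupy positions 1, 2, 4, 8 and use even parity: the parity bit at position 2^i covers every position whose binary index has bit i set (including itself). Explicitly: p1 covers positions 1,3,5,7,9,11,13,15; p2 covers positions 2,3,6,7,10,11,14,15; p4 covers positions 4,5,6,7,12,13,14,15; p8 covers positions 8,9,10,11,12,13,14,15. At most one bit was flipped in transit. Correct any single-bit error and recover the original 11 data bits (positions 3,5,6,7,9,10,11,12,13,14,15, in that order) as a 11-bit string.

00000101111

s1: b1⊕b3⊕b5⊕b7⊕b9⊕b11⊕b13⊕b15 = 0⊕0⊕0⊕0⊕0⊕0⊕1⊕1 = 0
s2: b2⊕b3⊕b6⊕b7⊕b10⊕b11⊕b14⊕b15 = 1⊕0⊕0⊕0⊕1⊕0⊕1⊕1 = 0
s4: b4⊕b5⊕b6⊕b7⊕b12⊕b13⊕b14⊕b15 = 1⊕0⊕0⊕0⊕1⊕1⊕1⊕1 = 1
s8: b8⊕b9⊕b10⊕b11⊕b12⊕b13⊕b14⊕b15 = 1⊕0⊕1⊕0⊕1⊕1⊕1⊕1 = 0
Syndrome (s8...s1) = 0100 → position 4.
Flip bit 4: corrected codeword = 010000010101111
Data bits at positions 3,5,6,7,9,10,11,12,13,14,15: 00000101111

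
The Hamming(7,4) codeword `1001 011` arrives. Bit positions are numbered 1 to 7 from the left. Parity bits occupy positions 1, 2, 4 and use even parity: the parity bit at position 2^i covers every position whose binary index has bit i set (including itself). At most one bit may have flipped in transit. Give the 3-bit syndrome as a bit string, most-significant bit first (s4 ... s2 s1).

s1: b1⊕b3⊕b5⊕b7 = 1⊕0⊕0⊕1 = 0
s2: b2⊕b3⊕b6⊕b7 = 0⊕0⊕1⊕1 = 0
s4: b4⊕b5⊕b6⊕b7 = 1⊕0⊕1⊕1 = 1
Syndrome (s4...s1) = 100 → position 4.

100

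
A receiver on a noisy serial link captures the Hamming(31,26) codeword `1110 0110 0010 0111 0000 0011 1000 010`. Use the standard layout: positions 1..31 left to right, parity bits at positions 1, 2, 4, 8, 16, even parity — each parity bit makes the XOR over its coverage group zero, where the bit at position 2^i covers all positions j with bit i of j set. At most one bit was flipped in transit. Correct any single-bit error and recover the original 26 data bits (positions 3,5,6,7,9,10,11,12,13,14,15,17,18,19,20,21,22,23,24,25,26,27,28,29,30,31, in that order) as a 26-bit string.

s1: b1⊕b3⊕b5⊕b7⊕b9⊕b11⊕b13⊕b15⊕b17⊕b19⊕b21⊕b23⊕b25⊕b27⊕b29⊕b31 = 1⊕1⊕0⊕1⊕0⊕1⊕0⊕1⊕0⊕0⊕0⊕1⊕1⊕0⊕0⊕0 = 1
s2: b2⊕b3⊕b6⊕b7⊕b10⊕b11⊕b14⊕b15⊕b18⊕b19⊕b22⊕b23⊕b26⊕b27⊕b30⊕b31 = 1⊕1⊕1⊕1⊕0⊕1⊕1⊕1⊕0⊕0⊕0⊕1⊕0⊕0⊕1⊕0 = 1
s4: b4⊕b5⊕b6⊕b7⊕b12⊕b13⊕b14⊕b15⊕b20⊕b21⊕b22⊕b23⊕b28⊕b29⊕b30⊕b31 = 0⊕0⊕1⊕1⊕0⊕0⊕1⊕1⊕0⊕0⊕0⊕1⊕0⊕0⊕1⊕0 = 0
s8: b8⊕b9⊕b10⊕b11⊕b12⊕b13⊕b14⊕b15⊕b24⊕b25⊕b26⊕b27⊕b28⊕b29⊕b30⊕b31 = 0⊕0⊕0⊕1⊕0⊕0⊕1⊕1⊕1⊕1⊕0⊕0⊕0⊕0⊕1⊕0 = 0
s16: b16⊕b17⊕b18⊕b19⊕b20⊕b21⊕b22⊕b23⊕b24⊕b25⊕b26⊕b27⊕b28⊕b29⊕b30⊕b31 = 1⊕0⊕0⊕0⊕0⊕0⊕0⊕1⊕1⊕1⊕0⊕0⊕0⊕0⊕1⊕0 = 1
Syndrome (s16...s1) = 10011 → position 19.
Flip bit 19: corrected codeword = 1110011000100111001000111000010
Data bits at positions 3,5,6,7,9,10,11,12,13,14,15,17,18,19,20,21,22,23,24,25,26,27,28,29,30,31: 10110010011001000111000010

10110010011001000111000010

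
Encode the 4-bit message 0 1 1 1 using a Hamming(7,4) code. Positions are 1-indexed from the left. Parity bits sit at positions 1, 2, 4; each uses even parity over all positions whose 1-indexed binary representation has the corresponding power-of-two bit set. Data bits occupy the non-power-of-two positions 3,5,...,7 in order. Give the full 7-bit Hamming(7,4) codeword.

Place data bits at non-power-of-two positions: b3=0, b5=1, b6=1, b7=1.
p1 = XOR of data positions {3,5,7} = 0⊕1⊕1 = 0
p2 = XOR of data positions {3,6,7} = 0⊕1⊕1 = 0
p4 = XOR of data positions {5,6,7} = 1⊕1⊕1 = 1
Codeword b1..b7 = 0001111

0001111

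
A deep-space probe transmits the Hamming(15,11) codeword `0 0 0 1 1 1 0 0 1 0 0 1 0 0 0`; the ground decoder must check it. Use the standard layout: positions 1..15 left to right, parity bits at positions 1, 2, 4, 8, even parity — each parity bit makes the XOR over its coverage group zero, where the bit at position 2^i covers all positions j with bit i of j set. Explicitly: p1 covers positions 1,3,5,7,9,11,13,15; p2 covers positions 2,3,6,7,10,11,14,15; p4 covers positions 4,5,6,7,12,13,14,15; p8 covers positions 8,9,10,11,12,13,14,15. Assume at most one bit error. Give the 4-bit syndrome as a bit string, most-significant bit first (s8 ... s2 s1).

s1: b1⊕b3⊕b5⊕b7⊕b9⊕b11⊕b13⊕b15 = 0⊕0⊕1⊕0⊕1⊕0⊕0⊕0 = 0
s2: b2⊕b3⊕b6⊕b7⊕b10⊕b11⊕b14⊕b15 = 0⊕0⊕1⊕0⊕0⊕0⊕0⊕0 = 1
s4: b4⊕b5⊕b6⊕b7⊕b12⊕b13⊕b14⊕b15 = 1⊕1⊕1⊕0⊕1⊕0⊕0⊕0 = 0
s8: b8⊕b9⊕b10⊕b11⊕b12⊕b13⊕b14⊕b15 = 0⊕1⊕0⊕0⊕1⊕0⊕0⊕0 = 0
Syndrome (s8...s1) = 0010 → position 2.

0010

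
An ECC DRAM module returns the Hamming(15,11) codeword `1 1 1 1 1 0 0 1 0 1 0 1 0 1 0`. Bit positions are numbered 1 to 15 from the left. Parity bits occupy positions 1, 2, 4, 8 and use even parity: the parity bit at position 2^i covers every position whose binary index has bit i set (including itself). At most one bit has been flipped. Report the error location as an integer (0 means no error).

s1: b1⊕b3⊕b5⊕b7⊕b9⊕b11⊕b13⊕b15 = 1⊕1⊕1⊕0⊕0⊕0⊕0⊕0 = 1
s2: b2⊕b3⊕b6⊕b7⊕b10⊕b11⊕b14⊕b15 = 1⊕1⊕0⊕0⊕1⊕0⊕1⊕0 = 0
s4: b4⊕b5⊕b6⊕b7⊕b12⊕b13⊕b14⊕b15 = 1⊕1⊕0⊕0⊕1⊕0⊕1⊕0 = 0
s8: b8⊕b9⊕b10⊕b11⊕b12⊕b13⊕b14⊕b15 = 1⊕0⊕1⊕0⊕1⊕0⊕1⊕0 = 0
Syndrome (s8...s1) = 0001 → position 1.

1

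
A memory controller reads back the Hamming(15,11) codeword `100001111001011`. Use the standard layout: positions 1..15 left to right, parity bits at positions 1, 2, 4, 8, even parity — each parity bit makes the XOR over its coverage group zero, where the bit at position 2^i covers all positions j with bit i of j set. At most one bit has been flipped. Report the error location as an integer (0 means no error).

s1: b1⊕b3⊕b5⊕b7⊕b9⊕b11⊕b13⊕b15 = 1⊕0⊕0⊕1⊕1⊕0⊕0⊕1 = 0
s2: b2⊕b3⊕b6⊕b7⊕b10⊕b11⊕b14⊕b15 = 0⊕0⊕1⊕1⊕0⊕0⊕1⊕1 = 0
s4: b4⊕b5⊕b6⊕b7⊕b12⊕b13⊕b14⊕b15 = 0⊕0⊕1⊕1⊕1⊕0⊕1⊕1 = 1
s8: b8⊕b9⊕b10⊕b11⊕b12⊕b13⊕b14⊕b15 = 1⊕1⊕0⊕0⊕1⊕0⊕1⊕1 = 1
Syndrome (s8...s1) = 1100 → position 12.

12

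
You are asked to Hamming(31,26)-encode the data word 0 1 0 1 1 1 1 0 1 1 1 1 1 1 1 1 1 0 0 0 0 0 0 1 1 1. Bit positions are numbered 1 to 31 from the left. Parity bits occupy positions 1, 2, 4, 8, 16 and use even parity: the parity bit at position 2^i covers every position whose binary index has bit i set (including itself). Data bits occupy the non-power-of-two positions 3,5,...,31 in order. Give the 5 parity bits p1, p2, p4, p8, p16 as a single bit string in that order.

Place data bits at non-power-of-two positions: b3=0, b5=1, b6=0, b7=1, b9=1, b10=1, b11=1, b12=0, b13=1, b14=1, b15=1, b17=1, b18=1, b19=1, b20=1, b21=1, b22=1, b23=0, b24=0, b25=0, b26=0, b27=0, b28=0, b29=1, b30=1, b31=1.
p1 = XOR of data positions {3,5,7,9,11,13,15,17,19,21,23,25,27,29,31} = 0⊕1⊕1⊕1⊕1⊕1⊕1⊕1⊕1⊕1⊕0⊕0⊕0⊕1⊕1 = 1
p2 = XOR of data positions {3,6,7,10,11,14,15,18,19,22,23,26,27,30,31} = 0⊕0⊕1⊕1⊕1⊕1⊕1⊕1⊕1⊕1⊕0⊕0⊕0⊕1⊕1 = 0
p4 = XOR of data positions {5,6,7,12,13,14,15,20,21,22,23,28,29,30,31} = 1⊕0⊕1⊕0⊕1⊕1⊕1⊕1⊕1⊕1⊕0⊕0⊕1⊕1⊕1 = 1
p8 = XOR of data positions {9,10,11,12,13,14,15,24,25,26,27,28,29,30,31} = 1⊕1⊕1⊕0⊕1⊕1⊕1⊕0⊕0⊕0⊕0⊕0⊕1⊕1⊕1 = 1
p16 = XOR of data positions {17,18,19,20,21,22,23,24,25,26,27,28,29,30,31} = 1⊕1⊕1⊕1⊕1⊕1⊕0⊕0⊕0⊕0⊕0⊕0⊕1⊕1⊕1 = 1
Parity bits p1,p2,p4,p8,p16 = 10111

10111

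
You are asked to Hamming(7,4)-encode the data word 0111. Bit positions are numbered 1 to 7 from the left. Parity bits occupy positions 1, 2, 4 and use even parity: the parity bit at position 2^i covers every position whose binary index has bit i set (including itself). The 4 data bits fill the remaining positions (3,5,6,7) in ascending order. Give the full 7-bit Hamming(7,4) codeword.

0001111

Place data bits at non-power-of-two positions: b3=0, b5=1, b6=1, b7=1.
p1 = XOR of data positions {3,5,7} = 0⊕1⊕1 = 0
p2 = XOR of data positions {3,6,7} = 0⊕1⊕1 = 0
p4 = XOR of data positions {5,6,7} = 1⊕1⊕1 = 1
Codeword b1..b7 = 0001111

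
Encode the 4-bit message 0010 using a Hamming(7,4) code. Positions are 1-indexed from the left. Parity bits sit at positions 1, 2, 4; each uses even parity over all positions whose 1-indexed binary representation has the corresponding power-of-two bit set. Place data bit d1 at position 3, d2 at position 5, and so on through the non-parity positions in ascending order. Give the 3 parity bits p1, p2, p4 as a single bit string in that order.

Place data bits at non-power-of-two positions: b3=0, b5=0, b6=1, b7=0.
p1 = XOR of data positions {3,5,7} = 0⊕0⊕0 = 0
p2 = XOR of data positions {3,6,7} = 0⊕1⊕0 = 1
p4 = XOR of data positions {5,6,7} = 0⊕1⊕0 = 1
Parity bits p1,p2,p4 = 011

011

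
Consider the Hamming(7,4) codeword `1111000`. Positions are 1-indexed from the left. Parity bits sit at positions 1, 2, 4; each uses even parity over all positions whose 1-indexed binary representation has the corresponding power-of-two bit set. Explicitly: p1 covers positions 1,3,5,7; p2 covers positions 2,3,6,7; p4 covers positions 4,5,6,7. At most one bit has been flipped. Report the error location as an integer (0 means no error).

s1: b1⊕b3⊕b5⊕b7 = 1⊕1⊕0⊕0 = 0
s2: b2⊕b3⊕b6⊕b7 = 1⊕1⊕0⊕0 = 0
s4: b4⊕b5⊕b6⊕b7 = 1⊕0⊕0⊕0 = 1
Syndrome (s4...s1) = 100 → position 4.

4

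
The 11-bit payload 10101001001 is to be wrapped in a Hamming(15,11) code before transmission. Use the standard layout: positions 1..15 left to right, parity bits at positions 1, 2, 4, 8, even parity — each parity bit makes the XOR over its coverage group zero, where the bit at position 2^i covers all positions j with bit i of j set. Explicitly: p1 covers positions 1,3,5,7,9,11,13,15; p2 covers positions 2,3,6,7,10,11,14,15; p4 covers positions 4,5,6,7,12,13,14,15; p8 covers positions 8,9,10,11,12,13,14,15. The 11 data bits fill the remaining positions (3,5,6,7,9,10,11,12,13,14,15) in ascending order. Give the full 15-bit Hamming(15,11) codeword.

Place data bits at non-power-of-two positions: b3=1, b5=0, b6=1, b7=0, b9=1, b10=0, b11=0, b12=1, b13=0, b14=0, b15=1.
p1 = XOR of data positions {3,5,7,9,11,13,15} = 1⊕0⊕0⊕1⊕0⊕0⊕1 = 1
p2 = XOR of data positions {3,6,7,10,11,14,15} = 1⊕1⊕0⊕0⊕0⊕0⊕1 = 1
p4 = XOR of data positions {5,6,7,12,13,14,15} = 0⊕1⊕0⊕1⊕0⊕0⊕1 = 1
p8 = XOR of data positions {9,10,11,12,13,14,15} = 1⊕0⊕0⊕1⊕0⊕0⊕1 = 1
Codeword b1..b15 = 111101011001001

111101011001001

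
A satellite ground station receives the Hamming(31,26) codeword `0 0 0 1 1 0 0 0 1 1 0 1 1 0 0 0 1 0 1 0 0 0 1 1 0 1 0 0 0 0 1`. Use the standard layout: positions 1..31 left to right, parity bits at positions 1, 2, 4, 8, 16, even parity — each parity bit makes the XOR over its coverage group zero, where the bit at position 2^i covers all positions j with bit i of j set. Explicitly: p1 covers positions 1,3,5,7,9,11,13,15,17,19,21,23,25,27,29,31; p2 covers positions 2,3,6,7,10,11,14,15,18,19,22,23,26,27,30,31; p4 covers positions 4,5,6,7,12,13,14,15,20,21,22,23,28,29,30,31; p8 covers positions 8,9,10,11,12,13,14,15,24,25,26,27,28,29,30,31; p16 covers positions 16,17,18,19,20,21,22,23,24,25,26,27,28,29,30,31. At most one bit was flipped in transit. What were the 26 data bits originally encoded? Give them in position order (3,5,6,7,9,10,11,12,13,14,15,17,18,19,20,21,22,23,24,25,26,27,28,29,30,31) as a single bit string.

01001111100101000110100001

s1: b1⊕b3⊕b5⊕b7⊕b9⊕b11⊕b13⊕b15⊕b17⊕b19⊕b21⊕b23⊕b25⊕b27⊕b29⊕b31 = 0⊕0⊕1⊕0⊕1⊕0⊕1⊕0⊕1⊕1⊕0⊕1⊕0⊕0⊕0⊕1 = 1
s2: b2⊕b3⊕b6⊕b7⊕b10⊕b11⊕b14⊕b15⊕b18⊕b19⊕b22⊕b23⊕b26⊕b27⊕b30⊕b31 = 0⊕0⊕0⊕0⊕1⊕0⊕0⊕0⊕0⊕1⊕0⊕1⊕1⊕0⊕0⊕1 = 1
s4: b4⊕b5⊕b6⊕b7⊕b12⊕b13⊕b14⊕b15⊕b20⊕b21⊕b22⊕b23⊕b28⊕b29⊕b30⊕b31 = 1⊕1⊕0⊕0⊕1⊕1⊕0⊕0⊕0⊕0⊕0⊕1⊕0⊕0⊕0⊕1 = 0
s8: b8⊕b9⊕b10⊕b11⊕b12⊕b13⊕b14⊕b15⊕b24⊕b25⊕b26⊕b27⊕b28⊕b29⊕b30⊕b31 = 0⊕1⊕1⊕0⊕1⊕1⊕0⊕0⊕1⊕0⊕1⊕0⊕0⊕0⊕0⊕1 = 1
s16: b16⊕b17⊕b18⊕b19⊕b20⊕b21⊕b22⊕b23⊕b24⊕b25⊕b26⊕b27⊕b28⊕b29⊕b30⊕b31 = 0⊕1⊕0⊕1⊕0⊕0⊕0⊕1⊕1⊕0⊕1⊕0⊕0⊕0⊕0⊕1 = 0
Syndrome (s16...s1) = 01011 → position 11.
Flip bit 11: corrected codeword = 0001100011111000101000110100001
Data bits at positions 3,5,6,7,9,10,11,12,13,14,15,17,18,19,20,21,22,23,24,25,26,27,28,29,30,31: 01001111100101000110100001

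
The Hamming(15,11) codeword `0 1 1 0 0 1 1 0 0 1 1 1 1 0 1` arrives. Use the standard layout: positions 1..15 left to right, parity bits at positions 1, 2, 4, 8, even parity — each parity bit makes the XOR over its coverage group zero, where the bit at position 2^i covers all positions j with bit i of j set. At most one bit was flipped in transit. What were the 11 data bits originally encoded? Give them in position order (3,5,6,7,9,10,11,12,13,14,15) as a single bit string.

10110111100

s1: b1⊕b3⊕b5⊕b7⊕b9⊕b11⊕b13⊕b15 = 0⊕1⊕0⊕1⊕0⊕1⊕1⊕1 = 1
s2: b2⊕b3⊕b6⊕b7⊕b10⊕b11⊕b14⊕b15 = 1⊕1⊕1⊕1⊕1⊕1⊕0⊕1 = 1
s4: b4⊕b5⊕b6⊕b7⊕b12⊕b13⊕b14⊕b15 = 0⊕0⊕1⊕1⊕1⊕1⊕0⊕1 = 1
s8: b8⊕b9⊕b10⊕b11⊕b12⊕b13⊕b14⊕b15 = 0⊕0⊕1⊕1⊕1⊕1⊕0⊕1 = 1
Syndrome (s8...s1) = 1111 → position 15.
Flip bit 15: corrected codeword = 011001100111100
Data bits at positions 3,5,6,7,9,10,11,12,13,14,15: 10110111100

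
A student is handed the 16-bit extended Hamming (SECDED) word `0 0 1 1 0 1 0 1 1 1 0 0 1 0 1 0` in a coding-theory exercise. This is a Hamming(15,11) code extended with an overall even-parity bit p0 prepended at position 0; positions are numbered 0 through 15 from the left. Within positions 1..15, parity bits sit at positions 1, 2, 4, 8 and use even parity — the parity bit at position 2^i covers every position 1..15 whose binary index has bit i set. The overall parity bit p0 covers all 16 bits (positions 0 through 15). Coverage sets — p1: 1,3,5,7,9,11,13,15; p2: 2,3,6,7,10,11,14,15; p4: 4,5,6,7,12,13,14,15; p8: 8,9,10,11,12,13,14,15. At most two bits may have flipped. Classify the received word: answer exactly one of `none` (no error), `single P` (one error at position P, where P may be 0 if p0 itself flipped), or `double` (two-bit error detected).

none

s1: b1⊕b3⊕b5⊕b7⊕b9⊕b11⊕b13⊕b15 = 0⊕1⊕1⊕1⊕1⊕0⊕0⊕0 = 0
s2: b2⊕b3⊕b6⊕b7⊕b10⊕b11⊕b14⊕b15 = 1⊕1⊕0⊕1⊕0⊕0⊕1⊕0 = 0
s4: b4⊕b5⊕b6⊕b7⊕b12⊕b13⊕b14⊕b15 = 0⊕1⊕0⊕1⊕1⊕0⊕1⊕0 = 0
s8: b8⊕b9⊕b10⊕b11⊕b12⊕b13⊕b14⊕b15 = 1⊕1⊕0⊕0⊕1⊕0⊕1⊕0 = 0
Syndrome (s8...s1) = 0000 → position 0 (no error).
Overall parity (XOR of all 16 bits, including p0): 0⊕0⊕1⊕1⊕0⊕1⊕0⊕1⊕1⊕1⊕0⊕0⊕1⊕0⊕1⊕0 = 0
Overall=0, syndrome position=0 → no error.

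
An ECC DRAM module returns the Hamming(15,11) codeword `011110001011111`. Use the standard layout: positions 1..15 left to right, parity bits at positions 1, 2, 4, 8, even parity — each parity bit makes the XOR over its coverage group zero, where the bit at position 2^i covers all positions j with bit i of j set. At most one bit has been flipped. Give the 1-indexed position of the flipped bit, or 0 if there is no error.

2

s1: b1⊕b3⊕b5⊕b7⊕b9⊕b11⊕b13⊕b15 = 0⊕1⊕1⊕0⊕1⊕1⊕1⊕1 = 0
s2: b2⊕b3⊕b6⊕b7⊕b10⊕b11⊕b14⊕b15 = 1⊕1⊕0⊕0⊕0⊕1⊕1⊕1 = 1
s4: b4⊕b5⊕b6⊕b7⊕b12⊕b13⊕b14⊕b15 = 1⊕1⊕0⊕0⊕1⊕1⊕1⊕1 = 0
s8: b8⊕b9⊕b10⊕b11⊕b12⊕b13⊕b14⊕b15 = 0⊕1⊕0⊕1⊕1⊕1⊕1⊕1 = 0
Syndrome (s8...s1) = 0010 → position 2.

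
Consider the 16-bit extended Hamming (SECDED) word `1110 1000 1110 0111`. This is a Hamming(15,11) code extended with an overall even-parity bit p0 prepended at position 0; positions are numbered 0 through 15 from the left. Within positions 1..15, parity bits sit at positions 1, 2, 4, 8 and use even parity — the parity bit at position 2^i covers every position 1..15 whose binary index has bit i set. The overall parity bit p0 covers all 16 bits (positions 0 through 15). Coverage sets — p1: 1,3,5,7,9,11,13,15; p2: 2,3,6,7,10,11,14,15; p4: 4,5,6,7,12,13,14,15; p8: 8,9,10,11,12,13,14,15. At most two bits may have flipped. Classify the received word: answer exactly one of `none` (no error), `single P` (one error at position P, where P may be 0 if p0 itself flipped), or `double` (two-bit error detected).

s1: b1⊕b3⊕b5⊕b7⊕b9⊕b11⊕b13⊕b15 = 1⊕0⊕0⊕0⊕1⊕0⊕1⊕1 = 0
s2: b2⊕b3⊕b6⊕b7⊕b10⊕b11⊕b14⊕b15 = 1⊕0⊕0⊕0⊕1⊕0⊕1⊕1 = 0
s4: b4⊕b5⊕b6⊕b7⊕b12⊕b13⊕b14⊕b15 = 1⊕0⊕0⊕0⊕0⊕1⊕1⊕1 = 0
s8: b8⊕b9⊕b10⊕b11⊕b12⊕b13⊕b14⊕b15 = 1⊕1⊕1⊕0⊕0⊕1⊕1⊕1 = 0
Syndrome (s8...s1) = 0000 → position 0 (no error).
Overall parity (XOR of all 16 bits, including p0): 1⊕1⊕1⊕0⊕1⊕0⊕0⊕0⊕1⊕1⊕1⊕0⊕0⊕1⊕1⊕1 = 0
Overall=0, syndrome position=0 → no error.

none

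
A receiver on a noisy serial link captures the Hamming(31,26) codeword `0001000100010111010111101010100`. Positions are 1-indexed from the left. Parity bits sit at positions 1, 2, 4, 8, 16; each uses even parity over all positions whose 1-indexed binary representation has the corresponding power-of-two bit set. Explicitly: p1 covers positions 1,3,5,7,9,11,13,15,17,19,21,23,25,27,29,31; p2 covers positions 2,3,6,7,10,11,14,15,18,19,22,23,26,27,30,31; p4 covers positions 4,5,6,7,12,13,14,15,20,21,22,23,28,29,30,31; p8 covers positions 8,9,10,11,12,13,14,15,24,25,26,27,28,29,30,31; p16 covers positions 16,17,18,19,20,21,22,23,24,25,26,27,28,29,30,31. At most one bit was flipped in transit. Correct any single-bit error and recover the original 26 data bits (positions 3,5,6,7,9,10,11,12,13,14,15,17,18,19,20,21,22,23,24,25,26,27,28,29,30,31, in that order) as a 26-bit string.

s1: b1⊕b3⊕b5⊕b7⊕b9⊕b11⊕b13⊕b15⊕b17⊕b19⊕b21⊕b23⊕b25⊕b27⊕b29⊕b31 = 0⊕0⊕0⊕0⊕0⊕0⊕0⊕1⊕0⊕0⊕1⊕1⊕1⊕1⊕1⊕0 = 0
s2: b2⊕b3⊕b6⊕b7⊕b10⊕b11⊕b14⊕b15⊕b18⊕b19⊕b22⊕b23⊕b26⊕b27⊕b30⊕b31 = 0⊕0⊕0⊕0⊕0⊕0⊕1⊕1⊕1⊕0⊕1⊕1⊕0⊕1⊕0⊕0 = 0
s4: b4⊕b5⊕b6⊕b7⊕b12⊕b13⊕b14⊕b15⊕b20⊕b21⊕b22⊕b23⊕b28⊕b29⊕b30⊕b31 = 1⊕0⊕0⊕0⊕1⊕0⊕1⊕1⊕1⊕1⊕1⊕1⊕0⊕1⊕0⊕0 = 1
s8: b8⊕b9⊕b10⊕b11⊕b12⊕b13⊕b14⊕b15⊕b24⊕b25⊕b26⊕b27⊕b28⊕b29⊕b30⊕b31 = 1⊕0⊕0⊕0⊕1⊕0⊕1⊕1⊕0⊕1⊕0⊕1⊕0⊕1⊕0⊕0 = 1
s16: b16⊕b17⊕b18⊕b19⊕b20⊕b21⊕b22⊕b23⊕b24⊕b25⊕b26⊕b27⊕b28⊕b29⊕b30⊕b31 = 1⊕0⊕1⊕0⊕1⊕1⊕1⊕1⊕0⊕1⊕0⊕1⊕0⊕1⊕0⊕0 = 1
Syndrome (s16...s1) = 11100 → position 28.
Flip bit 28: corrected codeword = 0001000100010111010111101011100
Data bits at positions 3,5,6,7,9,10,11,12,13,14,15,17,18,19,20,21,22,23,24,25,26,27,28,29,30,31: 00000001011010111101011100

00000001011010111101011100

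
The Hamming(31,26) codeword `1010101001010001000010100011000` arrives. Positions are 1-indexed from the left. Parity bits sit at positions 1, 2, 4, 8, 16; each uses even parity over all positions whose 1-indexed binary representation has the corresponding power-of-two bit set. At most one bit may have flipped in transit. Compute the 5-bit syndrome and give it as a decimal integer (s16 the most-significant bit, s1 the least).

s1: b1⊕b3⊕b5⊕b7⊕b9⊕b11⊕b13⊕b15⊕b17⊕b19⊕b21⊕b23⊕b25⊕b27⊕b29⊕b31 = 1⊕1⊕1⊕1⊕0⊕0⊕0⊕0⊕0⊕0⊕1⊕1⊕0⊕1⊕0⊕0 = 1
s2: b2⊕b3⊕b6⊕b7⊕b10⊕b11⊕b14⊕b15⊕b18⊕b19⊕b22⊕b23⊕b26⊕b27⊕b30⊕b31 = 0⊕1⊕0⊕1⊕1⊕0⊕0⊕0⊕0⊕0⊕0⊕1⊕0⊕1⊕0⊕0 = 1
s4: b4⊕b5⊕b6⊕b7⊕b12⊕b13⊕b14⊕b15⊕b20⊕b21⊕b22⊕b23⊕b28⊕b29⊕b30⊕b31 = 0⊕1⊕0⊕1⊕1⊕0⊕0⊕0⊕0⊕1⊕0⊕1⊕1⊕0⊕0⊕0 = 0
s8: b8⊕b9⊕b10⊕b11⊕b12⊕b13⊕b14⊕b15⊕b24⊕b25⊕b26⊕b27⊕b28⊕b29⊕b30⊕b31 = 0⊕0⊕1⊕0⊕1⊕0⊕0⊕0⊕0⊕0⊕0⊕1⊕1⊕0⊕0⊕0 = 0
s16: b16⊕b17⊕b18⊕b19⊕b20⊕b21⊕b22⊕b23⊕b24⊕b25⊕b26⊕b27⊕b28⊕b29⊕b30⊕b31 = 1⊕0⊕0⊕0⊕0⊕1⊕0⊕1⊕0⊕0⊕0⊕1⊕1⊕0⊕0⊕0 = 1
Syndrome (s16...s1) = 10011 → position 19.

19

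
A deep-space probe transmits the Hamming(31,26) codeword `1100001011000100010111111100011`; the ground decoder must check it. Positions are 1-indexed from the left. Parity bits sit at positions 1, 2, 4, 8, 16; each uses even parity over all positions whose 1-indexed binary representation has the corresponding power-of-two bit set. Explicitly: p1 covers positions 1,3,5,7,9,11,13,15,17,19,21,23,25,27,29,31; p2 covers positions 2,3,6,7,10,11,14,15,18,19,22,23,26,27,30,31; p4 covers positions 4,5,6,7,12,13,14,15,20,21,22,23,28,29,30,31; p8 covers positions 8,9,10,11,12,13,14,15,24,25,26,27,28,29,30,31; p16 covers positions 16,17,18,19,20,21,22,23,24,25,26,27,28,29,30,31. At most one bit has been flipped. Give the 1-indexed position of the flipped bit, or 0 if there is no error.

s1: b1⊕b3⊕b5⊕b7⊕b9⊕b11⊕b13⊕b15⊕b17⊕b19⊕b21⊕b23⊕b25⊕b27⊕b29⊕b31 = 1⊕0⊕0⊕1⊕1⊕0⊕0⊕0⊕0⊕0⊕1⊕1⊕1⊕0⊕0⊕1 = 1
s2: b2⊕b3⊕b6⊕b7⊕b10⊕b11⊕b14⊕b15⊕b18⊕b19⊕b22⊕b23⊕b26⊕b27⊕b30⊕b31 = 1⊕0⊕0⊕1⊕1⊕0⊕1⊕0⊕1⊕0⊕1⊕1⊕1⊕0⊕1⊕1 = 0
s4: b4⊕b5⊕b6⊕b7⊕b12⊕b13⊕b14⊕b15⊕b20⊕b21⊕b22⊕b23⊕b28⊕b29⊕b30⊕b31 = 0⊕0⊕0⊕1⊕0⊕0⊕1⊕0⊕1⊕1⊕1⊕1⊕0⊕0⊕1⊕1 = 0
s8: b8⊕b9⊕b10⊕b11⊕b12⊕b13⊕b14⊕b15⊕b24⊕b25⊕b26⊕b27⊕b28⊕b29⊕b30⊕b31 = 0⊕1⊕1⊕0⊕0⊕0⊕1⊕0⊕1⊕1⊕1⊕0⊕0⊕0⊕1⊕1 = 0
s16: b16⊕b17⊕b18⊕b19⊕b20⊕b21⊕b22⊕b23⊕b24⊕b25⊕b26⊕b27⊕b28⊕b29⊕b30⊕b31 = 0⊕0⊕1⊕0⊕1⊕1⊕1⊕1⊕1⊕1⊕1⊕0⊕0⊕0⊕1⊕1 = 0
Syndrome (s16...s1) = 00001 → position 1.

1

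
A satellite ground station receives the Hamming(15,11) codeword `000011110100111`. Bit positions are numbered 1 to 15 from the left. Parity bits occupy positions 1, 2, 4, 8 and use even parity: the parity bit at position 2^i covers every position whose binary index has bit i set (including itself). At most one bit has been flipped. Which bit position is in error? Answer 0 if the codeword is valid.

s1: b1⊕b3⊕b5⊕b7⊕b9⊕b11⊕b13⊕b15 = 0⊕0⊕1⊕1⊕0⊕0⊕1⊕1 = 0
s2: b2⊕b3⊕b6⊕b7⊕b10⊕b11⊕b14⊕b15 = 0⊕0⊕1⊕1⊕1⊕0⊕1⊕1 = 1
s4: b4⊕b5⊕b6⊕b7⊕b12⊕b13⊕b14⊕b15 = 0⊕1⊕1⊕1⊕0⊕1⊕1⊕1 = 0
s8: b8⊕b9⊕b10⊕b11⊕b12⊕b13⊕b14⊕b15 = 1⊕0⊕1⊕0⊕0⊕1⊕1⊕1 = 1
Syndrome (s8...s1) = 1010 → position 10.

10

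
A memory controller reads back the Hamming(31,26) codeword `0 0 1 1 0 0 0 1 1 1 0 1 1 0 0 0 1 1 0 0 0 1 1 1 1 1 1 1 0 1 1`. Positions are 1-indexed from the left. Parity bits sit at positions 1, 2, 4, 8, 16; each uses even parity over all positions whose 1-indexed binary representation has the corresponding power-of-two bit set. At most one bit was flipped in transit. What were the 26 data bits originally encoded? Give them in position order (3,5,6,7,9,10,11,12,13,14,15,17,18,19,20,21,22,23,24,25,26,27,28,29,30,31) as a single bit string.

10001101100100001111111011

s1: b1⊕b3⊕b5⊕b7⊕b9⊕b11⊕b13⊕b15⊕b17⊕b19⊕b21⊕b23⊕b25⊕b27⊕b29⊕b31 = 0⊕1⊕0⊕0⊕1⊕0⊕1⊕0⊕1⊕0⊕0⊕1⊕1⊕1⊕0⊕1 = 0
s2: b2⊕b3⊕b6⊕b7⊕b10⊕b11⊕b14⊕b15⊕b18⊕b19⊕b22⊕b23⊕b26⊕b27⊕b30⊕b31 = 0⊕1⊕0⊕0⊕1⊕0⊕0⊕0⊕1⊕0⊕1⊕1⊕1⊕1⊕1⊕1 = 1
s4: b4⊕b5⊕b6⊕b7⊕b12⊕b13⊕b14⊕b15⊕b20⊕b21⊕b22⊕b23⊕b28⊕b29⊕b30⊕b31 = 1⊕0⊕0⊕0⊕1⊕1⊕0⊕0⊕0⊕0⊕1⊕1⊕1⊕0⊕1⊕1 = 0
s8: b8⊕b9⊕b10⊕b11⊕b12⊕b13⊕b14⊕b15⊕b24⊕b25⊕b26⊕b27⊕b28⊕b29⊕b30⊕b31 = 1⊕1⊕1⊕0⊕1⊕1⊕0⊕0⊕1⊕1⊕1⊕1⊕1⊕0⊕1⊕1 = 0
s16: b16⊕b17⊕b18⊕b19⊕b20⊕b21⊕b22⊕b23⊕b24⊕b25⊕b26⊕b27⊕b28⊕b29⊕b30⊕b31 = 0⊕1⊕1⊕0⊕0⊕0⊕1⊕1⊕1⊕1⊕1⊕1⊕1⊕0⊕1⊕1 = 1
Syndrome (s16...s1) = 10010 → position 18.
Flip bit 18: corrected codeword = 0011000111011000100001111111011
Data bits at positions 3,5,6,7,9,10,11,12,13,14,15,17,18,19,20,21,22,23,24,25,26,27,28,29,30,31: 10001101100100001111111011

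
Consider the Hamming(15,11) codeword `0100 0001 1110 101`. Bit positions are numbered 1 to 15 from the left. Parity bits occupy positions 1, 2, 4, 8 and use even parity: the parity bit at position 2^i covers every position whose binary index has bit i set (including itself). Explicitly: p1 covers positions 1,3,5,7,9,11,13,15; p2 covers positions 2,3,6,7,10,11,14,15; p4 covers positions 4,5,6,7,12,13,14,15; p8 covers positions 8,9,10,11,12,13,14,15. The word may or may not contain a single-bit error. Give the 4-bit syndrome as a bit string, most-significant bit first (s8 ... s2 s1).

0000

s1: b1⊕b3⊕b5⊕b7⊕b9⊕b11⊕b13⊕b15 = 0⊕0⊕0⊕0⊕1⊕1⊕1⊕1 = 0
s2: b2⊕b3⊕b6⊕b7⊕b10⊕b11⊕b14⊕b15 = 1⊕0⊕0⊕0⊕1⊕1⊕0⊕1 = 0
s4: b4⊕b5⊕b6⊕b7⊕b12⊕b13⊕b14⊕b15 = 0⊕0⊕0⊕0⊕0⊕1⊕0⊕1 = 0
s8: b8⊕b9⊕b10⊕b11⊕b12⊕b13⊕b14⊕b15 = 1⊕1⊕1⊕1⊕0⊕1⊕0⊕1 = 0
Syndrome (s8...s1) = 0000 → position 0 (no error).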